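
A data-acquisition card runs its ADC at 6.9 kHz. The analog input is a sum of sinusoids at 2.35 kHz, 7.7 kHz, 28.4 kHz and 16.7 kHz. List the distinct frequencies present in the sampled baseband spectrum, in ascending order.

fs/2 = 3.45 kHz.
2.35 kHz ≤ fs/2 = 3.45 kHz, passes unchanged.
7.7 kHz mod fs = 0.8 kHz.
0.8 kHz ≤ fs/2 = 3.45 kHz, appears at 0.8 kHz.
28.4 kHz mod fs = 0.8 kHz.
0.8 kHz ≤ fs/2 = 3.45 kHz, appears at 0.8 kHz.
16.7 kHz mod fs = 2.9 kHz.
2.9 kHz ≤ fs/2 = 3.45 kHz, appears at 2.9 kHz.
Distinct values: {0.8 kHz, 2.35 kHz, 2.9 kHz}.

0.8 kHz, 2.35 kHz, 2.9 kHz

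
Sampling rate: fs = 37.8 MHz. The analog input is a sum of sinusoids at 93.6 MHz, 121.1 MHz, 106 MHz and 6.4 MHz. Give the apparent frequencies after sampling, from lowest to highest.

fs/2 = 18.9 MHz.
93.6 MHz mod fs = 18 MHz.
18 MHz ≤ fs/2 = 18.9 MHz, appears at 18 MHz.
121.1 MHz mod fs = 7.7 MHz.
7.7 MHz ≤ fs/2 = 18.9 MHz, appears at 7.7 MHz.
106 MHz mod fs = 30.4 MHz.
30.4 MHz > fs/2 = 18.9 MHz, folds to fs − 30.4 MHz = 7.4 MHz.
6.4 MHz ≤ fs/2 = 18.9 MHz, passes unchanged.
Distinct values: {6.4 MHz, 7.4 MHz, 7.7 MHz, 18 MHz}.

6.4 MHz, 7.4 MHz, 7.7 MHz, 18 MHz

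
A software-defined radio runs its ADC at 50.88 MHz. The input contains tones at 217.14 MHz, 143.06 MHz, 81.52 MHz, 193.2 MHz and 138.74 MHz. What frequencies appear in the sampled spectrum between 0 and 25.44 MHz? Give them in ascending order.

fs/2 = 25.44 MHz.
217.14 MHz mod fs = 13.62 MHz.
13.62 MHz ≤ fs/2 = 25.44 MHz, appears at 13.62 MHz.
143.06 MHz mod fs = 41.3 MHz.
41.3 MHz > fs/2 = 25.44 MHz, folds to fs − 41.3 MHz = 9.58 MHz.
81.52 MHz mod fs = 30.64 MHz.
30.64 MHz > fs/2 = 25.44 MHz, folds to fs − 30.64 MHz = 20.24 MHz.
193.2 MHz mod fs = 40.56 MHz.
40.56 MHz > fs/2 = 25.44 MHz, folds to fs − 40.56 MHz = 10.32 MHz.
138.74 MHz mod fs = 36.98 MHz.
36.98 MHz > fs/2 = 25.44 MHz, folds to fs − 36.98 MHz = 13.9 MHz.
Distinct values: {9.58 MHz, 10.32 MHz, 13.62 MHz, 13.9 MHz, 20.24 MHz}.

9.58 MHz, 10.32 MHz, 13.62 MHz, 13.9 MHz, 20.24 MHz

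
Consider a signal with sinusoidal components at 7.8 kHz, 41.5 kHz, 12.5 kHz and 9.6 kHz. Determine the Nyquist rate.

Highest-frequency component: 41.5 kHz.
Nyquist rate = 2 × 41.5 kHz = 83 kHz.

83 kHz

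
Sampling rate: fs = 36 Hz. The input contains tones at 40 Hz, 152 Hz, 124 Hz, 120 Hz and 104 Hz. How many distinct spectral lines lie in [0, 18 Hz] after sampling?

fs/2 = 18 Hz.
40 Hz mod fs = 4 Hz.
4 Hz ≤ fs/2 = 18 Hz, appears at 4 Hz.
152 Hz mod fs = 8 Hz.
8 Hz ≤ fs/2 = 18 Hz, appears at 8 Hz.
124 Hz mod fs = 16 Hz.
16 Hz ≤ fs/2 = 18 Hz, appears at 16 Hz.
120 Hz mod fs = 12 Hz.
12 Hz ≤ fs/2 = 18 Hz, appears at 12 Hz.
104 Hz mod fs = 32 Hz.
32 Hz > fs/2 = 18 Hz, folds to fs − 32 Hz = 4 Hz.
Distinct values: {4 Hz, 8 Hz, 12 Hz, 16 Hz} → 4.

4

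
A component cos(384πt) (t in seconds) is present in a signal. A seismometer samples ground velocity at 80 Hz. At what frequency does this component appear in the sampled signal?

32 Hz

ω = 384π rad/s → f = ω/(2π) = 192 Hz.
192 Hz mod fs = 32 Hz.
32 Hz ≤ fs/2 = 40 Hz, appears at 32 Hz.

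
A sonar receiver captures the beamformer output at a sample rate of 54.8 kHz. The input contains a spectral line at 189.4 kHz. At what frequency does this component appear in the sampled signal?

25 kHz

189.4 kHz mod fs = 25 kHz.
25 kHz ≤ fs/2 = 27.4 kHz, appears at 25 kHz.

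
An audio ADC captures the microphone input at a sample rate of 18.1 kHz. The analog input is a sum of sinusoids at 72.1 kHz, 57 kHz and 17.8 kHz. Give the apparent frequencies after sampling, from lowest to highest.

0.3 kHz, 2.7 kHz

fs/2 = 9.05 kHz.
72.1 kHz mod fs = 17.8 kHz.
17.8 kHz > fs/2 = 9.05 kHz, folds to fs − 17.8 kHz = 0.3 kHz.
57 kHz mod fs = 2.7 kHz.
2.7 kHz ≤ fs/2 = 9.05 kHz, appears at 2.7 kHz.
17.8 kHz > fs/2 = 9.05 kHz, folds to fs − 17.8 kHz = 0.3 kHz.
Distinct values: {0.3 kHz, 2.7 kHz}.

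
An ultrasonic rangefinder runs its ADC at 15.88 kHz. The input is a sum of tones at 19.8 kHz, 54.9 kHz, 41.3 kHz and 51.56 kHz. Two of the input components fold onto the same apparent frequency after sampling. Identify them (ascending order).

19.8 kHz, 51.56 kHz

fs/2 = 7.94 kHz.
19.8 kHz mod fs = 3.92 kHz.
3.92 kHz ≤ fs/2 = 7.94 kHz, appears at 3.92 kHz.
54.9 kHz mod fs = 7.26 kHz.
7.26 kHz ≤ fs/2 = 7.94 kHz, appears at 7.26 kHz.
41.3 kHz mod fs = 9.54 kHz.
9.54 kHz > fs/2 = 7.94 kHz, folds to fs − 9.54 kHz = 6.34 kHz.
51.56 kHz mod fs = 3.92 kHz.
3.92 kHz ≤ fs/2 = 7.94 kHz, appears at 3.92 kHz.
19.8 kHz and 51.56 kHz both map to 3.92 kHz.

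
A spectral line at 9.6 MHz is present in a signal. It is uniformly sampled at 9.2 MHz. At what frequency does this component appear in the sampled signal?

9.6 MHz mod fs = 0.4 MHz.
0.4 MHz ≤ fs/2 = 4.6 MHz, appears at 0.4 MHz.

0.4 MHz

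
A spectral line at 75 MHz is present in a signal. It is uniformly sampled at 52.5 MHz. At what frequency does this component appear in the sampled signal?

75 MHz mod fs = 22.5 MHz.
22.5 MHz ≤ fs/2 = 26.25 MHz, appears at 22.5 MHz.

22.5 MHz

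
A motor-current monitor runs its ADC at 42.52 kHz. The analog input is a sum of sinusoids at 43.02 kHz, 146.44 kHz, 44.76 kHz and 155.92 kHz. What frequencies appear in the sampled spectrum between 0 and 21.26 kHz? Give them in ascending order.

0.5 kHz, 2.24 kHz, 14.16 kHz, 18.88 kHz

fs/2 = 21.26 kHz.
43.02 kHz mod fs = 0.5 kHz.
0.5 kHz ≤ fs/2 = 21.26 kHz, appears at 0.5 kHz.
146.44 kHz mod fs = 18.88 kHz.
18.88 kHz ≤ fs/2 = 21.26 kHz, appears at 18.88 kHz.
44.76 kHz mod fs = 2.24 kHz.
2.24 kHz ≤ fs/2 = 21.26 kHz, appears at 2.24 kHz.
155.92 kHz mod fs = 28.36 kHz.
28.36 kHz > fs/2 = 21.26 kHz, folds to fs − 28.36 kHz = 14.16 kHz.
Distinct values: {0.5 kHz, 2.24 kHz, 14.16 kHz, 18.88 kHz}.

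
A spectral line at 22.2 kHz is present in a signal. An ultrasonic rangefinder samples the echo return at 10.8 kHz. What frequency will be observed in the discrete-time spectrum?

0.6 kHz

22.2 kHz mod fs = 0.6 kHz.
0.6 kHz ≤ fs/2 = 5.4 kHz, appears at 0.6 kHz.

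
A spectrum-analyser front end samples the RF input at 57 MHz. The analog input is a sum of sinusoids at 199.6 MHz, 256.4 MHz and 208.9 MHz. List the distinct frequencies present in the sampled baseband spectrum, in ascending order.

19.1 MHz, 28.4 MHz

fs/2 = 28.5 MHz.
199.6 MHz mod fs = 28.6 MHz.
28.6 MHz > fs/2 = 28.5 MHz, folds to fs − 28.6 MHz = 28.4 MHz.
256.4 MHz mod fs = 28.4 MHz.
28.4 MHz ≤ fs/2 = 28.5 MHz, appears at 28.4 MHz.
208.9 MHz mod fs = 37.9 MHz.
37.9 MHz > fs/2 = 28.5 MHz, folds to fs − 37.9 MHz = 19.1 MHz.
Distinct values: {19.1 MHz, 28.4 MHz}.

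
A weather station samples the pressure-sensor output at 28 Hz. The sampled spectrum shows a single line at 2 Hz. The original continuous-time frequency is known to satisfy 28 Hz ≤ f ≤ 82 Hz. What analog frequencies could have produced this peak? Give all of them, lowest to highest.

30 Hz, 54 Hz, 58 Hz, 82 Hz

Frequencies that alias to 2 Hz are k·fs ± 2 Hz for integer k ≥ 0.
k=0: 2 Hz.
k=1: 26 Hz, 30 Hz.
k=2: 54 Hz, 58 Hz.
k=3: 82 Hz, 86 Hz.
k=4: 110 Hz, 114 Hz.
Within [28 Hz, 82 Hz]: 30 Hz, 54 Hz, 58 Hz, 82 Hz.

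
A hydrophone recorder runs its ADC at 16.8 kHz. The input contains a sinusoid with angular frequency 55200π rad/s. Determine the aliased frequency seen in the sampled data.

6 kHz

ω = 55200π rad/s → f = ω/(2π) = 27600 Hz = 27.6 kHz.
27.6 kHz mod fs = 10.8 kHz.
10.8 kHz > fs/2 = 8.4 kHz, folds to fs − 10.8 kHz = 6 kHz.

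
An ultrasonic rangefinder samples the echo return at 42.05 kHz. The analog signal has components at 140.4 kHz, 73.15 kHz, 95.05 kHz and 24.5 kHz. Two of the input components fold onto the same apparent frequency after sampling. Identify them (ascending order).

fs/2 = 21.025 kHz.
140.4 kHz mod fs = 14.25 kHz.
14.25 kHz ≤ fs/2 = 21.025 kHz, appears at 14.25 kHz.
73.15 kHz mod fs = 31.1 kHz.
31.1 kHz > fs/2 = 21.025 kHz, folds to fs − 31.1 kHz = 10.95 kHz.
95.05 kHz mod fs = 10.95 kHz.
10.95 kHz ≤ fs/2 = 21.025 kHz, appears at 10.95 kHz.
24.5 kHz > fs/2 = 21.025 kHz, folds to fs − 24.5 kHz = 17.55 kHz.
73.15 kHz and 95.05 kHz both map to 10.95 kHz.

73.15 kHz, 95.05 kHz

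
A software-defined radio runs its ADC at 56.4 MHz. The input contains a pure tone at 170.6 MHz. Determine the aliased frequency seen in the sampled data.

1.4 MHz

170.6 MHz mod fs = 1.4 MHz.
1.4 MHz ≤ fs/2 = 28.2 MHz, appears at 1.4 MHz.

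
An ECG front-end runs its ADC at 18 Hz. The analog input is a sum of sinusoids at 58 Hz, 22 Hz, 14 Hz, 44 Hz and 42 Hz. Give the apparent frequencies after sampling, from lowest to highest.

4 Hz, 6 Hz, 8 Hz

fs/2 = 9 Hz.
58 Hz mod fs = 4 Hz.
4 Hz ≤ fs/2 = 9 Hz, appears at 4 Hz.
22 Hz mod fs = 4 Hz.
4 Hz ≤ fs/2 = 9 Hz, appears at 4 Hz.
14 Hz > fs/2 = 9 Hz, folds to fs − 14 Hz = 4 Hz.
44 Hz mod fs = 8 Hz.
8 Hz ≤ fs/2 = 9 Hz, appears at 8 Hz.
42 Hz mod fs = 6 Hz.
6 Hz ≤ fs/2 = 9 Hz, appears at 6 Hz.
Distinct values: {4 Hz, 6 Hz, 8 Hz}.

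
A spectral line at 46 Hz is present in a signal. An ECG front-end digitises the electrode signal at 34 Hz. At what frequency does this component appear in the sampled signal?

12 Hz

46 Hz mod fs = 12 Hz.
12 Hz ≤ fs/2 = 17 Hz, appears at 12 Hz.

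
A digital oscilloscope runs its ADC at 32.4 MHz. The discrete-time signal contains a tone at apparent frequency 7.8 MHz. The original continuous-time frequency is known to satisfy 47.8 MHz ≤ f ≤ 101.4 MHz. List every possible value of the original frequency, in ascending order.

57 MHz, 72.6 MHz, 89.4 MHz

Frequencies that alias to 7.8 MHz are k·fs ± 7.8 MHz for integer k ≥ 0.
k=0: 7.8 MHz.
k=1: 24.6 MHz, 40.2 MHz.
k=2: 57 MHz, 72.6 MHz.
k=3: 89.4 MHz, 105 MHz.
k=4: 121.8 MHz, 137.4 MHz.
Within [47.8 MHz, 101.4 MHz]: 57 MHz, 72.6 MHz, 89.4 MHz.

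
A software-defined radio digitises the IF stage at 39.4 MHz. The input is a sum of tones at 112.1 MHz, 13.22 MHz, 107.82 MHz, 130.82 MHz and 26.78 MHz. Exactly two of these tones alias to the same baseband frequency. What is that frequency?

fs/2 = 19.7 MHz.
112.1 MHz mod fs = 33.3 MHz.
33.3 MHz > fs/2 = 19.7 MHz, folds to fs − 33.3 MHz = 6.1 MHz.
13.22 MHz ≤ fs/2 = 19.7 MHz, passes unchanged.
107.82 MHz mod fs = 29.02 MHz.
29.02 MHz > fs/2 = 19.7 MHz, folds to fs − 29.02 MHz = 10.38 MHz.
130.82 MHz mod fs = 12.62 MHz.
12.62 MHz ≤ fs/2 = 19.7 MHz, appears at 12.62 MHz.
26.78 MHz > fs/2 = 19.7 MHz, folds to fs − 26.78 MHz = 12.62 MHz.
26.78 MHz and 130.82 MHz both map to 12.62 MHz.

12.62 MHz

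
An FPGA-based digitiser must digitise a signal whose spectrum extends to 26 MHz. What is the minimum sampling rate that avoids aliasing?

Nyquist rate = 2 × 26 MHz = 52 MHz.

52 MHz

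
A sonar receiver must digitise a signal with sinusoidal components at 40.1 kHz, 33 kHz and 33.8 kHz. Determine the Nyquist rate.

80.2 kHz

Highest-frequency component: 40.1 kHz.
Nyquist rate = 2 × 40.1 kHz = 80.2 kHz.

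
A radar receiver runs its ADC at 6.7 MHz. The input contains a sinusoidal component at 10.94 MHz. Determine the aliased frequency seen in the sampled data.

2.46 MHz

10.94 MHz mod fs = 4.24 MHz.
4.24 MHz > fs/2 = 3.35 MHz, folds to fs − 4.24 MHz = 2.46 MHz.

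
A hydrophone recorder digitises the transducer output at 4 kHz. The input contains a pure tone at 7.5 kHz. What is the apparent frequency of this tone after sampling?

0.5 kHz

7.5 kHz mod fs = 3.5 kHz.
3.5 kHz > fs/2 = 2 kHz, folds to fs − 3.5 kHz = 0.5 kHz.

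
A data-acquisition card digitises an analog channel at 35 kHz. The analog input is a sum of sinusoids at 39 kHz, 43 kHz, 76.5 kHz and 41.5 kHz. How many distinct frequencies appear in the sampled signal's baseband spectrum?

3

fs/2 = 17.5 kHz.
39 kHz mod fs = 4 kHz.
4 kHz ≤ fs/2 = 17.5 kHz, appears at 4 kHz.
43 kHz mod fs = 8 kHz.
8 kHz ≤ fs/2 = 17.5 kHz, appears at 8 kHz.
76.5 kHz mod fs = 6.5 kHz.
6.5 kHz ≤ fs/2 = 17.5 kHz, appears at 6.5 kHz.
41.5 kHz mod fs = 6.5 kHz.
6.5 kHz ≤ fs/2 = 17.5 kHz, appears at 6.5 kHz.
Distinct values: {4 kHz, 6.5 kHz, 8 kHz} → 3.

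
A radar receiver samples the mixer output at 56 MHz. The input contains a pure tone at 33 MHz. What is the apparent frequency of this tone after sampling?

23 MHz

33 MHz > fs/2 = 28 MHz, folds to fs − 33 MHz = 23 MHz.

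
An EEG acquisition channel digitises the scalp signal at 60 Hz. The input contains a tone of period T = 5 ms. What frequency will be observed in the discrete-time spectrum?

T = 5 ms → f = 1/T = 200 Hz.
200 Hz mod fs = 20 Hz.
20 Hz ≤ fs/2 = 30 Hz, appears at 20 Hz.

20 Hz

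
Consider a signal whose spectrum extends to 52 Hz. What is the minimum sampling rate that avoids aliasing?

104 Hz

Nyquist rate = 2 × 52 Hz = 104 Hz.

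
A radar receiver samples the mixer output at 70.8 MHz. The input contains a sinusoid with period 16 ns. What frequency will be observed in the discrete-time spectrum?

T = 16 ns → f = 1/T = 62.5 MHz.
62.5 MHz > fs/2 = 35.4 MHz, folds to fs − 62.5 MHz = 8.3 MHz.

8.3 MHz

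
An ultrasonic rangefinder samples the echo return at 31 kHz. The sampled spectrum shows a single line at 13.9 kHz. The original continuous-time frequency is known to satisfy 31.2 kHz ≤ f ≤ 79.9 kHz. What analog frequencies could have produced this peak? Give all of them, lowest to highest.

Frequencies that alias to 13.9 kHz are k·fs ± 13.9 kHz for integer k ≥ 0.
k=0: 13.9 kHz.
k=1: 17.1 kHz, 44.9 kHz.
k=2: 48.1 kHz, 75.9 kHz.
k=3: 79.1 kHz, 106.9 kHz.
k=4: 110.1 kHz, 137.9 kHz.
Within [31.2 kHz, 79.9 kHz]: 44.9 kHz, 48.1 kHz, 75.9 kHz, 79.1 kHz.

44.9 kHz, 48.1 kHz, 75.9 kHz, 79.1 kHz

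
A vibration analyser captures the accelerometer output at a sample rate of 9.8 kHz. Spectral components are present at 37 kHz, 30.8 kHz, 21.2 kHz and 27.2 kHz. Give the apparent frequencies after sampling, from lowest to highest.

1.4 kHz, 1.6 kHz, 2.2 kHz

fs/2 = 4.9 kHz.
37 kHz mod fs = 7.6 kHz.
7.6 kHz > fs/2 = 4.9 kHz, folds to fs − 7.6 kHz = 2.2 kHz.
30.8 kHz mod fs = 1.4 kHz.
1.4 kHz ≤ fs/2 = 4.9 kHz, appears at 1.4 kHz.
21.2 kHz mod fs = 1.6 kHz.
1.6 kHz ≤ fs/2 = 4.9 kHz, appears at 1.6 kHz.
27.2 kHz mod fs = 7.6 kHz.
7.6 kHz > fs/2 = 4.9 kHz, folds to fs − 7.6 kHz = 2.2 kHz.
Distinct values: {1.4 kHz, 1.6 kHz, 2.2 kHz}.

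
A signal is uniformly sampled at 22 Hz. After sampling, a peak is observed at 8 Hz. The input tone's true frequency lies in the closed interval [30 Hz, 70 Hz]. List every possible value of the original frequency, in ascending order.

Frequencies that alias to 8 Hz are k·fs ± 8 Hz for integer k ≥ 0.
k=0: 8 Hz.
k=1: 14 Hz, 30 Hz.
k=2: 36 Hz, 52 Hz.
k=3: 58 Hz, 74 Hz.
k=4: 80 Hz, 96 Hz.
Within [30 Hz, 70 Hz]: 30 Hz, 36 Hz, 52 Hz, 58 Hz.

30 Hz, 36 Hz, 52 Hz, 58 Hz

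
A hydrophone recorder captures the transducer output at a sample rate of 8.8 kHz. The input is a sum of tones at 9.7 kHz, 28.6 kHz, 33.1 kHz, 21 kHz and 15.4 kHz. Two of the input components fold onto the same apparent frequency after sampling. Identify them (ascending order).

fs/2 = 4.4 kHz.
9.7 kHz mod fs = 0.9 kHz.
0.9 kHz ≤ fs/2 = 4.4 kHz, appears at 0.9 kHz.
28.6 kHz mod fs = 2.2 kHz.
2.2 kHz ≤ fs/2 = 4.4 kHz, appears at 2.2 kHz.
33.1 kHz mod fs = 6.7 kHz.
6.7 kHz > fs/2 = 4.4 kHz, folds to fs − 6.7 kHz = 2.1 kHz.
21 kHz mod fs = 3.4 kHz.
3.4 kHz ≤ fs/2 = 4.4 kHz, appears at 3.4 kHz.
15.4 kHz mod fs = 6.6 kHz.
6.6 kHz > fs/2 = 4.4 kHz, folds to fs − 6.6 kHz = 2.2 kHz.
15.4 kHz and 28.6 kHz both map to 2.2 kHz.

15.4 kHz, 28.6 kHz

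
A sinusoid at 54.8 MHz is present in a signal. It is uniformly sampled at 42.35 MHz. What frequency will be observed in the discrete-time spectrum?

12.45 MHz

54.8 MHz mod fs = 12.45 MHz.
12.45 MHz ≤ fs/2 = 21.175 MHz, appears at 12.45 MHz.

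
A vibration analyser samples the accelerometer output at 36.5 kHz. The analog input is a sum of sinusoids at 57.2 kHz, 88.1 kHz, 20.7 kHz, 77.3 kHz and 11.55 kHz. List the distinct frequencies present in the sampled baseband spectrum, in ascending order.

fs/2 = 18.25 kHz.
57.2 kHz mod fs = 20.7 kHz.
20.7 kHz > fs/2 = 18.25 kHz, folds to fs − 20.7 kHz = 15.8 kHz.
88.1 kHz mod fs = 15.1 kHz.
15.1 kHz ≤ fs/2 = 18.25 kHz, appears at 15.1 kHz.
20.7 kHz > fs/2 = 18.25 kHz, folds to fs − 20.7 kHz = 15.8 kHz.
77.3 kHz mod fs = 4.3 kHz.
4.3 kHz ≤ fs/2 = 18.25 kHz, appears at 4.3 kHz.
11.55 kHz ≤ fs/2 = 18.25 kHz, passes unchanged.
Distinct values: {4.3 kHz, 11.55 kHz, 15.1 kHz, 15.8 kHz}.

4.3 kHz, 11.55 kHz, 15.1 kHz, 15.8 kHz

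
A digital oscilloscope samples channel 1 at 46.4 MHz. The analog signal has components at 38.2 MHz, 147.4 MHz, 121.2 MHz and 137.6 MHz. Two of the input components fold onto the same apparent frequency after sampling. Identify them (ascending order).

fs/2 = 23.2 MHz.
38.2 MHz > fs/2 = 23.2 MHz, folds to fs − 38.2 MHz = 8.2 MHz.
147.4 MHz mod fs = 8.2 MHz.
8.2 MHz ≤ fs/2 = 23.2 MHz, appears at 8.2 MHz.
121.2 MHz mod fs = 28.4 MHz.
28.4 MHz > fs/2 = 23.2 MHz, folds to fs − 28.4 MHz = 18 MHz.
137.6 MHz mod fs = 44.8 MHz.
44.8 MHz > fs/2 = 23.2 MHz, folds to fs − 44.8 MHz = 1.6 MHz.
38.2 MHz and 147.4 MHz both map to 8.2 MHz.

38.2 MHz, 147.4 MHz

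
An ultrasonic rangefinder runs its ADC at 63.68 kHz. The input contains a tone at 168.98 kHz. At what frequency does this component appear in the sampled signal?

22.06 kHz

168.98 kHz mod fs = 41.62 kHz.
41.62 kHz > fs/2 = 31.84 kHz, folds to fs − 41.62 kHz = 22.06 kHz.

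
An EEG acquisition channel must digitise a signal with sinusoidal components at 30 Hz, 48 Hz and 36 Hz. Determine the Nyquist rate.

96 Hz

Highest-frequency component: 48 Hz.
Nyquist rate = 2 × 48 Hz = 96 Hz.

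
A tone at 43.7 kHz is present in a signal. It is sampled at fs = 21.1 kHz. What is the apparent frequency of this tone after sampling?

1.5 kHz

43.7 kHz mod fs = 1.5 kHz.
1.5 kHz ≤ fs/2 = 10.55 kHz, appears at 1.5 kHz.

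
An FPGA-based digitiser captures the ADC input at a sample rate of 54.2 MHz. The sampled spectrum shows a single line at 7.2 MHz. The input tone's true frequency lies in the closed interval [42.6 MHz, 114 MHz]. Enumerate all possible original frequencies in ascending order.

47 MHz, 61.4 MHz, 101.2 MHz

Frequencies that alias to 7.2 MHz are k·fs ± 7.2 MHz for integer k ≥ 0.
k=0: 7.2 MHz.
k=1: 47 MHz, 61.4 MHz.
k=2: 101.2 MHz, 115.6 MHz.
k=3: 155.4 MHz, 169.8 MHz.
Within [42.6 MHz, 114 MHz]: 47 MHz, 61.4 MHz, 101.2 MHz.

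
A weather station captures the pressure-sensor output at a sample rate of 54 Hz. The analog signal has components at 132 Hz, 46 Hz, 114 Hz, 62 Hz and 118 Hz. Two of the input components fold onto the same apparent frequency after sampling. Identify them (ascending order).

46 Hz, 62 Hz

fs/2 = 27 Hz.
132 Hz mod fs = 24 Hz.
24 Hz ≤ fs/2 = 27 Hz, appears at 24 Hz.
46 Hz > fs/2 = 27 Hz, folds to fs − 46 Hz = 8 Hz.
114 Hz mod fs = 6 Hz.
6 Hz ≤ fs/2 = 27 Hz, appears at 6 Hz.
62 Hz mod fs = 8 Hz.
8 Hz ≤ fs/2 = 27 Hz, appears at 8 Hz.
118 Hz mod fs = 10 Hz.
10 Hz ≤ fs/2 = 27 Hz, appears at 10 Hz.
46 Hz and 62 Hz both map to 8 Hz.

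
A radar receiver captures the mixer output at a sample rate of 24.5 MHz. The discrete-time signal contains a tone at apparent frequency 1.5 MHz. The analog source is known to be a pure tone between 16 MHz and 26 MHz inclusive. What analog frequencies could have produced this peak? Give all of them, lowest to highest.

Frequencies that alias to 1.5 MHz are k·fs ± 1.5 MHz for integer k ≥ 0.
k=0: 1.5 MHz.
k=1: 23 MHz, 26 MHz.
k=2: 47.5 MHz, 50.5 MHz.
Within [16 MHz, 26 MHz]: 23 MHz, 26 MHz.

23 MHz, 26 MHz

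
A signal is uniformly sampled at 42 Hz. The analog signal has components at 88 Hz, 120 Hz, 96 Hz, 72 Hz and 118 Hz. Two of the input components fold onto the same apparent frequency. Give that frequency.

fs/2 = 21 Hz.
88 Hz mod fs = 4 Hz.
4 Hz ≤ fs/2 = 21 Hz, appears at 4 Hz.
120 Hz mod fs = 36 Hz.
36 Hz > fs/2 = 21 Hz, folds to fs − 36 Hz = 6 Hz.
96 Hz mod fs = 12 Hz.
12 Hz ≤ fs/2 = 21 Hz, appears at 12 Hz.
72 Hz mod fs = 30 Hz.
30 Hz > fs/2 = 21 Hz, folds to fs − 30 Hz = 12 Hz.
118 Hz mod fs = 34 Hz.
34 Hz > fs/2 = 21 Hz, folds to fs − 34 Hz = 8 Hz.
72 Hz and 96 Hz both map to 12 Hz.

12 Hz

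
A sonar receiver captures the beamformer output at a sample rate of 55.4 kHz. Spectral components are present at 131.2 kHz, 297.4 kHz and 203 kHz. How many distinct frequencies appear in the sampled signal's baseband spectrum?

fs/2 = 27.7 kHz.
131.2 kHz mod fs = 20.4 kHz.
20.4 kHz ≤ fs/2 = 27.7 kHz, appears at 20.4 kHz.
297.4 kHz mod fs = 20.4 kHz.
20.4 kHz ≤ fs/2 = 27.7 kHz, appears at 20.4 kHz.
203 kHz mod fs = 36.8 kHz.
36.8 kHz > fs/2 = 27.7 kHz, folds to fs − 36.8 kHz = 18.6 kHz.
Distinct values: {18.6 kHz, 20.4 kHz} → 2.

2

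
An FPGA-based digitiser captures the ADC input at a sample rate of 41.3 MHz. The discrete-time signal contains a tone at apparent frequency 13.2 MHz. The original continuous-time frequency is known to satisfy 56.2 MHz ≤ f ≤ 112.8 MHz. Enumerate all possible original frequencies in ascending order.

Frequencies that alias to 13.2 MHz are k·fs ± 13.2 MHz for integer k ≥ 0.
k=0: 13.2 MHz.
k=1: 28.1 MHz, 54.5 MHz.
k=2: 69.4 MHz, 95.8 MHz.
k=3: 110.7 MHz, 137.1 MHz.
k=4: 152 MHz, 178.4 MHz.
Within [56.2 MHz, 112.8 MHz]: 69.4 MHz, 95.8 MHz, 110.7 MHz.

69.4 MHz, 95.8 MHz, 110.7 MHz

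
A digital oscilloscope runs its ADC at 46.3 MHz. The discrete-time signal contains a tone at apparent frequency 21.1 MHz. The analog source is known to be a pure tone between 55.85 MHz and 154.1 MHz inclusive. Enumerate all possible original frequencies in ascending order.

67.4 MHz, 71.5 MHz, 113.7 MHz, 117.8 MHz

Frequencies that alias to 21.1 MHz are k·fs ± 21.1 MHz for integer k ≥ 0.
k=0: 21.1 MHz.
k=1: 25.2 MHz, 67.4 MHz.
k=2: 71.5 MHz, 113.7 MHz.
k=3: 117.8 MHz, 160 MHz.
k=4: 164.1 MHz, 206.3 MHz.
Within [55.85 MHz, 154.1 MHz]: 67.4 MHz, 71.5 MHz, 113.7 MHz, 117.8 MHz.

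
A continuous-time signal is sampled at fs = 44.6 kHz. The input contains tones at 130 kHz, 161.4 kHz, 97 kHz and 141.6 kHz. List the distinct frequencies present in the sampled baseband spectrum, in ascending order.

3.8 kHz, 7.8 kHz, 17 kHz

fs/2 = 22.3 kHz.
130 kHz mod fs = 40.8 kHz.
40.8 kHz > fs/2 = 22.3 kHz, folds to fs − 40.8 kHz = 3.8 kHz.
161.4 kHz mod fs = 27.6 kHz.
27.6 kHz > fs/2 = 22.3 kHz, folds to fs − 27.6 kHz = 17 kHz.
97 kHz mod fs = 7.8 kHz.
7.8 kHz ≤ fs/2 = 22.3 kHz, appears at 7.8 kHz.
141.6 kHz mod fs = 7.8 kHz.
7.8 kHz ≤ fs/2 = 22.3 kHz, appears at 7.8 kHz.
Distinct values: {3.8 kHz, 7.8 kHz, 17 kHz}.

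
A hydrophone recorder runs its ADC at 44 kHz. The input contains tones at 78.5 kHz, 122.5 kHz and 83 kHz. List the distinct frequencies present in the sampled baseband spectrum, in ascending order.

5 kHz, 9.5 kHz

fs/2 = 22 kHz.
78.5 kHz mod fs = 34.5 kHz.
34.5 kHz > fs/2 = 22 kHz, folds to fs − 34.5 kHz = 9.5 kHz.
122.5 kHz mod fs = 34.5 kHz.
34.5 kHz > fs/2 = 22 kHz, folds to fs − 34.5 kHz = 9.5 kHz.
83 kHz mod fs = 39 kHz.
39 kHz > fs/2 = 22 kHz, folds to fs − 39 kHz = 5 kHz.
Distinct values: {5 kHz, 9.5 kHz}.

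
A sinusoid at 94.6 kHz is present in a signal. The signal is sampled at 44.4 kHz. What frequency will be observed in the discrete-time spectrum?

5.8 kHz

94.6 kHz mod fs = 5.8 kHz.
5.8 kHz ≤ fs/2 = 22.2 kHz, appears at 5.8 kHz.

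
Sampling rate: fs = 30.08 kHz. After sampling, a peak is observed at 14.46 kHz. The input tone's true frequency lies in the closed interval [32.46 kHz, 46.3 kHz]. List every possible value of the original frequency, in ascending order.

44.54 kHz, 45.7 kHz

Frequencies that alias to 14.46 kHz are k·fs ± 14.46 kHz for integer k ≥ 0.
k=0: 14.46 kHz.
k=1: 15.62 kHz, 44.54 kHz.
k=2: 45.7 kHz, 74.62 kHz.
k=3: 75.78 kHz, 104.7 kHz.
Within [32.46 kHz, 46.3 kHz]: 44.54 kHz, 45.7 kHz.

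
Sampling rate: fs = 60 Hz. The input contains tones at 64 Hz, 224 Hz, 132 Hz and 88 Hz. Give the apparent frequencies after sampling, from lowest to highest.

4 Hz, 12 Hz, 16 Hz, 28 Hz

fs/2 = 30 Hz.
64 Hz mod fs = 4 Hz.
4 Hz ≤ fs/2 = 30 Hz, appears at 4 Hz.
224 Hz mod fs = 44 Hz.
44 Hz > fs/2 = 30 Hz, folds to fs − 44 Hz = 16 Hz.
132 Hz mod fs = 12 Hz.
12 Hz ≤ fs/2 = 30 Hz, appears at 12 Hz.
88 Hz mod fs = 28 Hz.
28 Hz ≤ fs/2 = 30 Hz, appears at 28 Hz.
Distinct values: {4 Hz, 12 Hz, 16 Hz, 28 Hz}.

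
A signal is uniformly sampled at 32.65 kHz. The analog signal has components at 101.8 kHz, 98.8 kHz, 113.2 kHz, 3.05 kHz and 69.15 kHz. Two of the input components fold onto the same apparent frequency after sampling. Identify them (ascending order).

fs/2 = 16.325 kHz.
101.8 kHz mod fs = 3.85 kHz.
3.85 kHz ≤ fs/2 = 16.325 kHz, appears at 3.85 kHz.
98.8 kHz mod fs = 0.85 kHz.
0.85 kHz ≤ fs/2 = 16.325 kHz, appears at 0.85 kHz.
113.2 kHz mod fs = 15.25 kHz.
15.25 kHz ≤ fs/2 = 16.325 kHz, appears at 15.25 kHz.
3.05 kHz ≤ fs/2 = 16.325 kHz, passes unchanged.
69.15 kHz mod fs = 3.85 kHz.
3.85 kHz ≤ fs/2 = 16.325 kHz, appears at 3.85 kHz.
69.15 kHz and 101.8 kHz both map to 3.85 kHz.

69.15 kHz, 101.8 kHz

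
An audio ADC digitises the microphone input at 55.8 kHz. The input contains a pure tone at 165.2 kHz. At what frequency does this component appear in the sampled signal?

165.2 kHz mod fs = 53.6 kHz.
53.6 kHz > fs/2 = 27.9 kHz, folds to fs − 53.6 kHz = 2.2 kHz.

2.2 kHz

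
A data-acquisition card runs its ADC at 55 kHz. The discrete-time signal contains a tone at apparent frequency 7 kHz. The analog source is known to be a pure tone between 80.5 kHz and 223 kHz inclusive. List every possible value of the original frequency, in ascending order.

103 kHz, 117 kHz, 158 kHz, 172 kHz, 213 kHz

Frequencies that alias to 7 kHz are k·fs ± 7 kHz for integer k ≥ 0.
k=0: 7 kHz.
k=1: 48 kHz, 62 kHz.
k=2: 103 kHz, 117 kHz.
k=3: 158 kHz, 172 kHz.
k=4: 213 kHz, 227 kHz.
k=5: 268 kHz, 282 kHz.
Within [80.5 kHz, 223 kHz]: 103 kHz, 117 kHz, 158 kHz, 172 kHz, 213 kHz.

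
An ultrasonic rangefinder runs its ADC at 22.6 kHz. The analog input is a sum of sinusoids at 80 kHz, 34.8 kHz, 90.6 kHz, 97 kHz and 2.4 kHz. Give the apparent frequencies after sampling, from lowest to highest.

0.2 kHz, 2.4 kHz, 6.6 kHz, 10.4 kHz

fs/2 = 11.3 kHz.
80 kHz mod fs = 12.2 kHz.
12.2 kHz > fs/2 = 11.3 kHz, folds to fs − 12.2 kHz = 10.4 kHz.
34.8 kHz mod fs = 12.2 kHz.
12.2 kHz > fs/2 = 11.3 kHz, folds to fs − 12.2 kHz = 10.4 kHz.
90.6 kHz mod fs = 0.2 kHz.
0.2 kHz ≤ fs/2 = 11.3 kHz, appears at 0.2 kHz.
97 kHz mod fs = 6.6 kHz.
6.6 kHz ≤ fs/2 = 11.3 kHz, appears at 6.6 kHz.
2.4 kHz ≤ fs/2 = 11.3 kHz, passes unchanged.
Distinct values: {0.2 kHz, 2.4 kHz, 6.6 kHz, 10.4 kHz}.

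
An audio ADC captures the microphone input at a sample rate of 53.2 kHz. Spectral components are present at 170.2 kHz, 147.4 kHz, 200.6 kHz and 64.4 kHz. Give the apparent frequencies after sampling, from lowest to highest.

10.6 kHz, 11.2 kHz, 12.2 kHz

fs/2 = 26.6 kHz.
170.2 kHz mod fs = 10.6 kHz.
10.6 kHz ≤ fs/2 = 26.6 kHz, appears at 10.6 kHz.
147.4 kHz mod fs = 41 kHz.
41 kHz > fs/2 = 26.6 kHz, folds to fs − 41 kHz = 12.2 kHz.
200.6 kHz mod fs = 41 kHz.
41 kHz > fs/2 = 26.6 kHz, folds to fs − 41 kHz = 12.2 kHz.
64.4 kHz mod fs = 11.2 kHz.
11.2 kHz ≤ fs/2 = 26.6 kHz, appears at 11.2 kHz.
Distinct values: {10.6 kHz, 11.2 kHz, 12.2 kHz}.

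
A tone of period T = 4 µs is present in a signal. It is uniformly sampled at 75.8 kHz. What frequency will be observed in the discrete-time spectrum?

22.6 kHz

T = 4 µs → f = 1/T = 250 kHz.
250 kHz mod fs = 22.6 kHz.
22.6 kHz ≤ fs/2 = 37.9 kHz, appears at 22.6 kHz.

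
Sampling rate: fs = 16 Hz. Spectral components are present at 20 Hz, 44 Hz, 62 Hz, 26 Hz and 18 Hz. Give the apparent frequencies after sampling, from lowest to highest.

2 Hz, 4 Hz, 6 Hz

fs/2 = 8 Hz.
20 Hz mod fs = 4 Hz.
4 Hz ≤ fs/2 = 8 Hz, appears at 4 Hz.
44 Hz mod fs = 12 Hz.
12 Hz > fs/2 = 8 Hz, folds to fs − 12 Hz = 4 Hz.
62 Hz mod fs = 14 Hz.
14 Hz > fs/2 = 8 Hz, folds to fs − 14 Hz = 2 Hz.
26 Hz mod fs = 10 Hz.
10 Hz > fs/2 = 8 Hz, folds to fs − 10 Hz = 6 Hz.
18 Hz mod fs = 2 Hz.
2 Hz ≤ fs/2 = 8 Hz, appears at 2 Hz.
Distinct values: {2 Hz, 4 Hz, 6 Hz}.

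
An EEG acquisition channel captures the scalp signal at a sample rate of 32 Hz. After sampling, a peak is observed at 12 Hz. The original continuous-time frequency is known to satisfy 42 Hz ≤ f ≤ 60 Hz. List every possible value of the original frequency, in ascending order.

44 Hz, 52 Hz

Frequencies that alias to 12 Hz are k·fs ± 12 Hz for integer k ≥ 0.
k=0: 12 Hz.
k=1: 20 Hz, 44 Hz.
k=2: 52 Hz, 76 Hz.
k=3: 84 Hz, 108 Hz.
Within [42 Hz, 60 Hz]: 44 Hz, 52 Hz.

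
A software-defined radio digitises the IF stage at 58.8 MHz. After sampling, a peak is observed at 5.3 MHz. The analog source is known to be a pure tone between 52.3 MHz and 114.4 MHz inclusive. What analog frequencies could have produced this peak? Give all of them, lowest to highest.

Frequencies that alias to 5.3 MHz are k·fs ± 5.3 MHz for integer k ≥ 0.
k=0: 5.3 MHz.
k=1: 53.5 MHz, 64.1 MHz.
k=2: 112.3 MHz, 122.9 MHz.
k=3: 171.1 MHz, 181.7 MHz.
Within [52.3 MHz, 114.4 MHz]: 53.5 MHz, 64.1 MHz, 112.3 MHz.

53.5 MHz, 64.1 MHz, 112.3 MHz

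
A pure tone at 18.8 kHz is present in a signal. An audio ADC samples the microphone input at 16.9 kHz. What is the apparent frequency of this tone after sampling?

1.9 kHz

18.8 kHz mod fs = 1.9 kHz.
1.9 kHz ≤ fs/2 = 8.45 kHz, appears at 1.9 kHz.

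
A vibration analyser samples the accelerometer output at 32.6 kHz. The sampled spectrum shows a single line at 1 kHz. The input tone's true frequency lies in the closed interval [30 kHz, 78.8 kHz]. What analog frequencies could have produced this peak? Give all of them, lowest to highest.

31.6 kHz, 33.6 kHz, 64.2 kHz, 66.2 kHz

Frequencies that alias to 1 kHz are k·fs ± 1 kHz for integer k ≥ 0.
k=0: 1 kHz.
k=1: 31.6 kHz, 33.6 kHz.
k=2: 64.2 kHz, 66.2 kHz.
k=3: 96.8 kHz, 98.8 kHz.
Within [30 kHz, 78.8 kHz]: 31.6 kHz, 33.6 kHz, 64.2 kHz, 66.2 kHz.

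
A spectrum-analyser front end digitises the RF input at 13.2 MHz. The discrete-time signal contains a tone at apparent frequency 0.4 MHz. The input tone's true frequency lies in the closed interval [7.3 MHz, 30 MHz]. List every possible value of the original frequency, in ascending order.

Frequencies that alias to 0.4 MHz are k·fs ± 0.4 MHz for integer k ≥ 0.
k=0: 0.4 MHz.
k=1: 12.8 MHz, 13.6 MHz.
k=2: 26 MHz, 26.8 MHz.
k=3: 39.2 MHz, 40 MHz.
Within [7.3 MHz, 30 MHz]: 12.8 MHz, 13.6 MHz, 26 MHz, 26.8 MHz.

12.8 MHz, 13.6 MHz, 26 MHz, 26.8 MHz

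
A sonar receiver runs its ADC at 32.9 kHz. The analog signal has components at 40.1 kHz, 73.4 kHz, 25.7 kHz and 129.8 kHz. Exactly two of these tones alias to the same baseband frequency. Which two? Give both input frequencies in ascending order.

25.7 kHz, 40.1 kHz

fs/2 = 16.45 kHz.
40.1 kHz mod fs = 7.2 kHz.
7.2 kHz ≤ fs/2 = 16.45 kHz, appears at 7.2 kHz.
73.4 kHz mod fs = 7.6 kHz.
7.6 kHz ≤ fs/2 = 16.45 kHz, appears at 7.6 kHz.
25.7 kHz > fs/2 = 16.45 kHz, folds to fs − 25.7 kHz = 7.2 kHz.
129.8 kHz mod fs = 31.1 kHz.
31.1 kHz > fs/2 = 16.45 kHz, folds to fs − 31.1 kHz = 1.8 kHz.
25.7 kHz and 40.1 kHz both map to 7.2 kHz.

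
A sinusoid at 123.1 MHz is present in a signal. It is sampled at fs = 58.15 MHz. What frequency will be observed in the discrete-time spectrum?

6.8 MHz

123.1 MHz mod fs = 6.8 MHz.
6.8 MHz ≤ fs/2 = 29.075 MHz, appears at 6.8 MHz.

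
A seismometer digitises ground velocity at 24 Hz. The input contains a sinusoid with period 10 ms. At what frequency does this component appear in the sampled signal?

4 Hz

T = 10 ms → f = 1/T = 100 Hz.
100 Hz mod fs = 4 Hz.
4 Hz ≤ fs/2 = 12 Hz, appears at 4 Hz.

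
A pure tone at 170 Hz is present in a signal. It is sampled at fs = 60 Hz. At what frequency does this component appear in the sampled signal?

170 Hz mod fs = 50 Hz.
50 Hz > fs/2 = 30 Hz, folds to fs − 50 Hz = 10 Hz.

10 Hz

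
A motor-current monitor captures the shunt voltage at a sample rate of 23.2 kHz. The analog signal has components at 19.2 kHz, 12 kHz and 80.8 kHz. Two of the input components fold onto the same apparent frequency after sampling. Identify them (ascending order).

fs/2 = 11.6 kHz.
19.2 kHz > fs/2 = 11.6 kHz, folds to fs − 19.2 kHz = 4 kHz.
12 kHz > fs/2 = 11.6 kHz, folds to fs − 12 kHz = 11.2 kHz.
80.8 kHz mod fs = 11.2 kHz.
11.2 kHz ≤ fs/2 = 11.6 kHz, appears at 11.2 kHz.
12 kHz and 80.8 kHz both map to 11.2 kHz.

12 kHz, 80.8 kHz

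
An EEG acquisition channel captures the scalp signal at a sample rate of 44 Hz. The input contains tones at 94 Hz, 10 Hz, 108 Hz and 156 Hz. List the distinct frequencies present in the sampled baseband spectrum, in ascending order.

fs/2 = 22 Hz.
94 Hz mod fs = 6 Hz.
6 Hz ≤ fs/2 = 22 Hz, appears at 6 Hz.
10 Hz ≤ fs/2 = 22 Hz, passes unchanged.
108 Hz mod fs = 20 Hz.
20 Hz ≤ fs/2 = 22 Hz, appears at 20 Hz.
156 Hz mod fs = 24 Hz.
24 Hz > fs/2 = 22 Hz, folds to fs − 24 Hz = 20 Hz.
Distinct values: {6 Hz, 10 Hz, 20 Hz}.

6 Hz, 10 Hz, 20 Hz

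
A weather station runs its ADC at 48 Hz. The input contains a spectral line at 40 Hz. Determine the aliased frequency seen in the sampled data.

8 Hz

40 Hz > fs/2 = 24 Hz, folds to fs − 40 Hz = 8 Hz.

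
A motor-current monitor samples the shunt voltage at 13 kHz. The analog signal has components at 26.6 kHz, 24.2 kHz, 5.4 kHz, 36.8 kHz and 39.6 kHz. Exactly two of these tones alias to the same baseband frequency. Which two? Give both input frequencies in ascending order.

fs/2 = 6.5 kHz.
26.6 kHz mod fs = 0.6 kHz.
0.6 kHz ≤ fs/2 = 6.5 kHz, appears at 0.6 kHz.
24.2 kHz mod fs = 11.2 kHz.
11.2 kHz > fs/2 = 6.5 kHz, folds to fs − 11.2 kHz = 1.8 kHz.
5.4 kHz ≤ fs/2 = 6.5 kHz, passes unchanged.
36.8 kHz mod fs = 10.8 kHz.
10.8 kHz > fs/2 = 6.5 kHz, folds to fs − 10.8 kHz = 2.2 kHz.
39.6 kHz mod fs = 0.6 kHz.
0.6 kHz ≤ fs/2 = 6.5 kHz, appears at 0.6 kHz.
26.6 kHz and 39.6 kHz both map to 0.6 kHz.

26.6 kHz, 39.6 kHz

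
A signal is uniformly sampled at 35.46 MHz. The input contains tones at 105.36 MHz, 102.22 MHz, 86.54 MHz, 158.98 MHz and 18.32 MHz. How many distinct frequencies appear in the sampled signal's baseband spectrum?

4

fs/2 = 17.73 MHz.
105.36 MHz mod fs = 34.44 MHz.
34.44 MHz > fs/2 = 17.73 MHz, folds to fs − 34.44 MHz = 1.02 MHz.
102.22 MHz mod fs = 31.3 MHz.
31.3 MHz > fs/2 = 17.73 MHz, folds to fs − 31.3 MHz = 4.16 MHz.
86.54 MHz mod fs = 15.62 MHz.
15.62 MHz ≤ fs/2 = 17.73 MHz, appears at 15.62 MHz.
158.98 MHz mod fs = 17.14 MHz.
17.14 MHz ≤ fs/2 = 17.73 MHz, appears at 17.14 MHz.
18.32 MHz > fs/2 = 17.73 MHz, folds to fs − 18.32 MHz = 17.14 MHz.
Distinct values: {1.02 MHz, 4.16 MHz, 15.62 MHz, 17.14 MHz} → 4.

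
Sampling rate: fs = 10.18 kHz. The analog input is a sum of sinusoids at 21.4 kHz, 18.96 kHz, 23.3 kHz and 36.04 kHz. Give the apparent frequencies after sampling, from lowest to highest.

fs/2 = 5.09 kHz.
21.4 kHz mod fs = 1.04 kHz.
1.04 kHz ≤ fs/2 = 5.09 kHz, appears at 1.04 kHz.
18.96 kHz mod fs = 8.78 kHz.
8.78 kHz > fs/2 = 5.09 kHz, folds to fs − 8.78 kHz = 1.4 kHz.
23.3 kHz mod fs = 2.94 kHz.
2.94 kHz ≤ fs/2 = 5.09 kHz, appears at 2.94 kHz.
36.04 kHz mod fs = 5.5 kHz.
5.5 kHz > fs/2 = 5.09 kHz, folds to fs − 5.5 kHz = 4.68 kHz.
Distinct values: {1.04 kHz, 1.4 kHz, 2.94 kHz, 4.68 kHz}.

1.04 kHz, 1.4 kHz, 2.94 kHz, 4.68 kHz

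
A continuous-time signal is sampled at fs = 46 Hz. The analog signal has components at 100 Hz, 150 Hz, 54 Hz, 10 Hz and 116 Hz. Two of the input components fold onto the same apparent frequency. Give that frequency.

8 Hz

fs/2 = 23 Hz.
100 Hz mod fs = 8 Hz.
8 Hz ≤ fs/2 = 23 Hz, appears at 8 Hz.
150 Hz mod fs = 12 Hz.
12 Hz ≤ fs/2 = 23 Hz, appears at 12 Hz.
54 Hz mod fs = 8 Hz.
8 Hz ≤ fs/2 = 23 Hz, appears at 8 Hz.
10 Hz ≤ fs/2 = 23 Hz, passes unchanged.
116 Hz mod fs = 24 Hz.
24 Hz > fs/2 = 23 Hz, folds to fs − 24 Hz = 22 Hz.
54 Hz and 100 Hz both map to 8 Hz.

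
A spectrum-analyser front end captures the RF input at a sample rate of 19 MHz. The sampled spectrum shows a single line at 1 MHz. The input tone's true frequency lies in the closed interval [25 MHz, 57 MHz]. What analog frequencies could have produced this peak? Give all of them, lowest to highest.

37 MHz, 39 MHz, 56 MHz

Frequencies that alias to 1 MHz are k·fs ± 1 MHz for integer k ≥ 0.
k=0: 1 MHz.
k=1: 18 MHz, 20 MHz.
k=2: 37 MHz, 39 MHz.
k=3: 56 MHz, 58 MHz.
k=4: 75 MHz, 77 MHz.
Within [25 MHz, 57 MHz]: 37 MHz, 39 MHz, 56 MHz.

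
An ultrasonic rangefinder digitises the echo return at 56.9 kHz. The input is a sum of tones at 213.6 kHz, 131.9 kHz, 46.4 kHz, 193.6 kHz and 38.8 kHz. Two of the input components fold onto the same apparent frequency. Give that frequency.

18.1 kHz

fs/2 = 28.45 kHz.
213.6 kHz mod fs = 42.9 kHz.
42.9 kHz > fs/2 = 28.45 kHz, folds to fs − 42.9 kHz = 14 kHz.
131.9 kHz mod fs = 18.1 kHz.
18.1 kHz ≤ fs/2 = 28.45 kHz, appears at 18.1 kHz.
46.4 kHz > fs/2 = 28.45 kHz, folds to fs − 46.4 kHz = 10.5 kHz.
193.6 kHz mod fs = 22.9 kHz.
22.9 kHz ≤ fs/2 = 28.45 kHz, appears at 22.9 kHz.
38.8 kHz > fs/2 = 28.45 kHz, folds to fs − 38.8 kHz = 18.1 kHz.
38.8 kHz and 131.9 kHz both map to 18.1 kHz.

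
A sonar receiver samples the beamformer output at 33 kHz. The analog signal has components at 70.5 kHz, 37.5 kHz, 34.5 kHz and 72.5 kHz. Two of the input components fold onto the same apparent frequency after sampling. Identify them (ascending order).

37.5 kHz, 70.5 kHz

fs/2 = 16.5 kHz.
70.5 kHz mod fs = 4.5 kHz.
4.5 kHz ≤ fs/2 = 16.5 kHz, appears at 4.5 kHz.
37.5 kHz mod fs = 4.5 kHz.
4.5 kHz ≤ fs/2 = 16.5 kHz, appears at 4.5 kHz.
34.5 kHz mod fs = 1.5 kHz.
1.5 kHz ≤ fs/2 = 16.5 kHz, appears at 1.5 kHz.
72.5 kHz mod fs = 6.5 kHz.
6.5 kHz ≤ fs/2 = 16.5 kHz, appears at 6.5 kHz.
37.5 kHz and 70.5 kHz both map to 4.5 kHz.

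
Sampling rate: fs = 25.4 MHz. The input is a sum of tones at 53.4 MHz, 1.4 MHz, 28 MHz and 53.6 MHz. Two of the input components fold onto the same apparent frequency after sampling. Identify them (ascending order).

fs/2 = 12.7 MHz.
53.4 MHz mod fs = 2.6 MHz.
2.6 MHz ≤ fs/2 = 12.7 MHz, appears at 2.6 MHz.
1.4 MHz ≤ fs/2 = 12.7 MHz, passes unchanged.
28 MHz mod fs = 2.6 MHz.
2.6 MHz ≤ fs/2 = 12.7 MHz, appears at 2.6 MHz.
53.6 MHz mod fs = 2.8 MHz.
2.8 MHz ≤ fs/2 = 12.7 MHz, appears at 2.8 MHz.
28 MHz and 53.4 MHz both map to 2.6 MHz.

28 MHz, 53.4 MHz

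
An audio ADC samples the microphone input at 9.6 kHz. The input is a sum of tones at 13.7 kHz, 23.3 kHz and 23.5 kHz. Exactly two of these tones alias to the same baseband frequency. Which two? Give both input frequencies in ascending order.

fs/2 = 4.8 kHz.
13.7 kHz mod fs = 4.1 kHz.
4.1 kHz ≤ fs/2 = 4.8 kHz, appears at 4.1 kHz.
23.3 kHz mod fs = 4.1 kHz.
4.1 kHz ≤ fs/2 = 4.8 kHz, appears at 4.1 kHz.
23.5 kHz mod fs = 4.3 kHz.
4.3 kHz ≤ fs/2 = 4.8 kHz, appears at 4.3 kHz.
13.7 kHz and 23.3 kHz both map to 4.1 kHz.

13.7 kHz, 23.3 kHz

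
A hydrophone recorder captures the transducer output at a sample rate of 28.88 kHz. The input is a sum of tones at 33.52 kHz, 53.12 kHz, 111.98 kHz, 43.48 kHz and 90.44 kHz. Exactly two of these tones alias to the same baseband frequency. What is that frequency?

4.64 kHz

fs/2 = 14.44 kHz.
33.52 kHz mod fs = 4.64 kHz.
4.64 kHz ≤ fs/2 = 14.44 kHz, appears at 4.64 kHz.
53.12 kHz mod fs = 24.24 kHz.
24.24 kHz > fs/2 = 14.44 kHz, folds to fs − 24.24 kHz = 4.64 kHz.
111.98 kHz mod fs = 25.34 kHz.
25.34 kHz > fs/2 = 14.44 kHz, folds to fs − 25.34 kHz = 3.54 kHz.
43.48 kHz mod fs = 14.6 kHz.
14.6 kHz > fs/2 = 14.44 kHz, folds to fs − 14.6 kHz = 14.28 kHz.
90.44 kHz mod fs = 3.8 kHz.
3.8 kHz ≤ fs/2 = 14.44 kHz, appears at 3.8 kHz.
33.52 kHz and 53.12 kHz both map to 4.64 kHz.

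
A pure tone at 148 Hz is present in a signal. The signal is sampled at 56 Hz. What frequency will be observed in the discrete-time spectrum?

20 Hz

148 Hz mod fs = 36 Hz.
36 Hz > fs/2 = 28 Hz, folds to fs − 36 Hz = 20 Hz.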